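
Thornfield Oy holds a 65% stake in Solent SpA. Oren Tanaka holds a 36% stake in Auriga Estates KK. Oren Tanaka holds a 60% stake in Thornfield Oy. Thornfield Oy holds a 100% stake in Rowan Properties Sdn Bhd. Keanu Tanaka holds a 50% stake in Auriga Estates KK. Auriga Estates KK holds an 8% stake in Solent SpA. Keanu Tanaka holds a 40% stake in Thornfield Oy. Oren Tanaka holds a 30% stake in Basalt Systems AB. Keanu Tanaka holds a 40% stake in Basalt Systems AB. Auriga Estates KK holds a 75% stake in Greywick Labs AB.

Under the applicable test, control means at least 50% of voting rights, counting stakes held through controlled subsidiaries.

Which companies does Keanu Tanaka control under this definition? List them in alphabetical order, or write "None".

Auriga Estates KK, Greywick Labs AB

Keanu holds 50% of Auriga, so Keanu controls Auriga.
Auriga holds 75% of Greywick, so Keanu controls Greywick.
No other company's threshold is met.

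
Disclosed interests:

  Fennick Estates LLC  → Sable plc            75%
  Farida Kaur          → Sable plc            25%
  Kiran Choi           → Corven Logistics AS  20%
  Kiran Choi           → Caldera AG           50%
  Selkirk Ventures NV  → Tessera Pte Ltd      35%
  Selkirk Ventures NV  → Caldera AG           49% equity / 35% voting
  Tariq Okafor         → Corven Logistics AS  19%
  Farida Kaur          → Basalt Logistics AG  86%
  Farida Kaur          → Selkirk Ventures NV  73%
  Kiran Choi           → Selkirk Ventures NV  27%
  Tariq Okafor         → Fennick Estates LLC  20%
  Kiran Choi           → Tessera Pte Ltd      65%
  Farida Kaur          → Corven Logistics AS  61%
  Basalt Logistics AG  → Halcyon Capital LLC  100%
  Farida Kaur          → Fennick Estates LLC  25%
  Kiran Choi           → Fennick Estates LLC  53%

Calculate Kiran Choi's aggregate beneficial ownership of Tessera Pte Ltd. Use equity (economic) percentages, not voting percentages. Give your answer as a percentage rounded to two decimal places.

Kiran reaches Tessera along 2 paths.
Direct stake: 65% = 65%.
Via Selkirk: 27% × 35% = 9.45%.
Total: 65% + 9.45% = 74.45%.

74.45%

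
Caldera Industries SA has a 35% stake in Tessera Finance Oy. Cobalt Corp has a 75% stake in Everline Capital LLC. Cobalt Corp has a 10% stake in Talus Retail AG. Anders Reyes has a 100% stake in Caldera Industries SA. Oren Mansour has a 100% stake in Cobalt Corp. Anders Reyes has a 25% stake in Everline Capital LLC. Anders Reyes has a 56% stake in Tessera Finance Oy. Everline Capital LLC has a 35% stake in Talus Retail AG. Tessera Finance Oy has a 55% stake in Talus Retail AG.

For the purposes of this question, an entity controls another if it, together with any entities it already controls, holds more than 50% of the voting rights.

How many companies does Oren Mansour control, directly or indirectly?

2

Oren holds 100% of Cobalt, so Oren controls Cobalt.
Cobalt holds 75% of Everline, so Oren controls Everline.
No other company's threshold is met.
Oren controls 2 companies.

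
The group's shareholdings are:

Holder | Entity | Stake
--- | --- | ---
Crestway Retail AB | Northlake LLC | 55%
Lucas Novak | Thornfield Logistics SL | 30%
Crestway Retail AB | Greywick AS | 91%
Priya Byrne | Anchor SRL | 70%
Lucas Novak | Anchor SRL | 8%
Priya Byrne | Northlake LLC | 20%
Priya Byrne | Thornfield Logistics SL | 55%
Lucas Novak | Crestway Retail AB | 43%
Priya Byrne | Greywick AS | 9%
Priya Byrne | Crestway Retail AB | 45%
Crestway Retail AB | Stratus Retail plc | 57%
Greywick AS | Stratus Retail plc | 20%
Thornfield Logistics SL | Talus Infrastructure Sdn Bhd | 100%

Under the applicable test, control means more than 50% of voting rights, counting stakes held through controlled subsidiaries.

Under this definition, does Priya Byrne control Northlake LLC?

No

Priya holds 70% of Anchor, so Priya controls Anchor.
Priya holds 55% of Thornfield, so Priya controls Thornfield.
Thornfield holds 100% of Talus, so Priya controls Talus.
In Northlake, Priya's side holds only 20%, not > 50%.
So Priya does not control Northlake.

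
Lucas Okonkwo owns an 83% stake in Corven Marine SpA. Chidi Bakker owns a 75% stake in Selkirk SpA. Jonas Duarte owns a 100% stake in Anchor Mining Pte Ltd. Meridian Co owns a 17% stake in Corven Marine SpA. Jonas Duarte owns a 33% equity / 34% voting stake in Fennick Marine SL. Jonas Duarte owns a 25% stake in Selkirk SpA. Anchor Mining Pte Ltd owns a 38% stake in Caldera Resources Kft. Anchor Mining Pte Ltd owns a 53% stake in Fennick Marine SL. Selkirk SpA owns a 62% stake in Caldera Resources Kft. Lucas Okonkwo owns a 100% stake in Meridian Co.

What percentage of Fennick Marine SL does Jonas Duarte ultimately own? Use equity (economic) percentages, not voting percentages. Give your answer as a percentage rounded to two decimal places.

Jonas reaches Fennick along 2 paths.
Via Anchor: 100% × 53% = 53%.
Direct stake: 33% = 33%.
Total: 53% + 33% = 86%.
Rounded: 86.00%.

86.00%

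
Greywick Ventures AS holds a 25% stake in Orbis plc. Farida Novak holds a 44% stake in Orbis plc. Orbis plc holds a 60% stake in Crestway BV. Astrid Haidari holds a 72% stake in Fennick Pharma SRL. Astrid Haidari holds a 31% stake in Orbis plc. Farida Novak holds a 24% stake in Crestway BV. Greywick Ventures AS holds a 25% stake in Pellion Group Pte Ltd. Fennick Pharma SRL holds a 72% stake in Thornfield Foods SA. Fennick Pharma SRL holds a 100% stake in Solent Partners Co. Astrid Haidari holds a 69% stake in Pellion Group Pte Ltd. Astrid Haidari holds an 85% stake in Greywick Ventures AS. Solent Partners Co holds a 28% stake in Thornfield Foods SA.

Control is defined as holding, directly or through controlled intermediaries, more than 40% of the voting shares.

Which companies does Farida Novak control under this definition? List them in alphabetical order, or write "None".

Farida holds 44% of Orbis, so Farida controls Orbis.
Farida and Orbis together hold 24% + 60% = 84% of Crestway, so Farida controls Crestway.
No other company's threshold is met.

Crestway BV, Orbis plc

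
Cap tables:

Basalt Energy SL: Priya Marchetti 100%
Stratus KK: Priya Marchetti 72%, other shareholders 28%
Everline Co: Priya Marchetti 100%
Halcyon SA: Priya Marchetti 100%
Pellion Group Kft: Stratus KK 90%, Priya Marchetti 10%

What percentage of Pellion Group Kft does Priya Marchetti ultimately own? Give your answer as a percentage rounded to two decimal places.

Priya reaches Pellion along 2 paths.
Via Stratus: 72% × 90% = 64.8%.
Direct stake: 10% = 10%.
Total: 64.8% + 10% = 74.8%.
Rounded: 74.80%.

74.80%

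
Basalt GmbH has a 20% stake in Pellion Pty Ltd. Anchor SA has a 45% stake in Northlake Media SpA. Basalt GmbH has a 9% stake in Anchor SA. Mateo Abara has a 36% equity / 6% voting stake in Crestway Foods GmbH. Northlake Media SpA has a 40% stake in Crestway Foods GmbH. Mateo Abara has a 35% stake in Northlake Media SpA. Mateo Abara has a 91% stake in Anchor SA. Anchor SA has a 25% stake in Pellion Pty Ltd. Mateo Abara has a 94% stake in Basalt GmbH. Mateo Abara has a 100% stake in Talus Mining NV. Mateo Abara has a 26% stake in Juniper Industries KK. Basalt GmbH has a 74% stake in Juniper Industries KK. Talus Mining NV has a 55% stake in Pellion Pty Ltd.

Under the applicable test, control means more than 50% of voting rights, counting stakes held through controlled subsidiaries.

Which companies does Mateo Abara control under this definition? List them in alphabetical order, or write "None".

Anchor SA, Basalt GmbH, Juniper Industries KK, Northlake Media SpA, Pellion Pty Ltd, Talus Mining NV

Mateo holds 94% of Basalt, so Mateo controls Basalt.
Mateo holds 100% of Talus, so Mateo controls Talus.
Basalt and Mateo together hold 74% + 26% = 100% of Juniper, so Mateo controls Juniper.
Basalt and Mateo together hold 9% + 91% = 100% of Anchor, so Mateo controls Anchor.
Mateo and Anchor together hold 35% + 45% = 80% of Northlake, so Mateo controls Northlake.
Basalt and Anchor and Talus together hold 20% + 25% + 55% = 100% of Pellion, so Mateo controls Pellion.
No other company's threshold is met.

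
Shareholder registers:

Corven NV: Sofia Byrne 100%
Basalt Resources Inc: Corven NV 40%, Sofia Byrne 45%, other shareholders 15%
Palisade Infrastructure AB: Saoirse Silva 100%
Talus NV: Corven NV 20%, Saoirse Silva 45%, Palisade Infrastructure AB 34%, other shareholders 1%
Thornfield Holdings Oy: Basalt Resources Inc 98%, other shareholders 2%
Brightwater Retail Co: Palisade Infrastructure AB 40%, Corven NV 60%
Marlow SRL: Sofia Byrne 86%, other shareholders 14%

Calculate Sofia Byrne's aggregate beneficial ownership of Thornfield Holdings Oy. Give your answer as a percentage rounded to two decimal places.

Sofia reaches Thornfield along 2 paths.
Via Corven → Basalt: 100% × 40% × 98% = 39.2%.
Via Basalt: 45% × 98% = 44.1%.
Total: 39.2% + 44.1% = 83.3%.
Rounded: 83.30%.

83.30%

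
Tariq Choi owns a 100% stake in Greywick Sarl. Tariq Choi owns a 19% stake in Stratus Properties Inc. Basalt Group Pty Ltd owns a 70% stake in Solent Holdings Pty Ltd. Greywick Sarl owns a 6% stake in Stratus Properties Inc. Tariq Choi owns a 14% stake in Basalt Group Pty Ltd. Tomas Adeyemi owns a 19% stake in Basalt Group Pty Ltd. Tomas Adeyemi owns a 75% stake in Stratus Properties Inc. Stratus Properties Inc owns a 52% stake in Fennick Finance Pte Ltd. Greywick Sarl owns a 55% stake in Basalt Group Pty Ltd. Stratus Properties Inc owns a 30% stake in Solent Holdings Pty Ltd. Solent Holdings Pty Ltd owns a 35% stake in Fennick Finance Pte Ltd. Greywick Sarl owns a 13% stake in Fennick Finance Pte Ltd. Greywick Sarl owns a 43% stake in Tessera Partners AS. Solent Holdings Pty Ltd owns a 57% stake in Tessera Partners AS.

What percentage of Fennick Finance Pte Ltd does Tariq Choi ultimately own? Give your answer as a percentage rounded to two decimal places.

45.53%

Tariq reaches Fennick along 7 paths.
Via Stratus: 19% × 52% = 9.88%.
Via Greywick → Stratus: 100% × 6% × 52% = 3.12%.
Via Greywick: 100% × 13% = 13%.
Via Stratus → Solent: 19% × 30% × 35% = 1.995%.
Via Greywick → Stratus → Solent: 100% × 6% × 30% × 35% = 0.63%.
Via Greywick → Basalt → Solent: 100% × 55% × 70% × 35% = 13.475%.
Via Basalt → Solent: 14% × 70% × 35% = 3.43%.
Total: 9.88% + 3.12% + 13% + 1.995% + 0.63% + 13.475% + 3.43% = 45.53%.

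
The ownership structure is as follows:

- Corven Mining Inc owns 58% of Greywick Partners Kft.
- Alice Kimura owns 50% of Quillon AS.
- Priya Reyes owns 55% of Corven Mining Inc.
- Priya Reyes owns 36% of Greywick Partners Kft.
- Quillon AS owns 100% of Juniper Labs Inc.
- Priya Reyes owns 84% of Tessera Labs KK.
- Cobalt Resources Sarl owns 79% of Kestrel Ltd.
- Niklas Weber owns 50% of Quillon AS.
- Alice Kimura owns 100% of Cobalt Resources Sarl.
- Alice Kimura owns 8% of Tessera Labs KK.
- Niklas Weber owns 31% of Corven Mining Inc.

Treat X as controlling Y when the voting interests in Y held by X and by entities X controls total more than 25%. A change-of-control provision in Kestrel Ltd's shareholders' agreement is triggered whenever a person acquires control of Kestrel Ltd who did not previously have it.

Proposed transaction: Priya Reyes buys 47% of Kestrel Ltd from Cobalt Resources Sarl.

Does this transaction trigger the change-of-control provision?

Yes

The purchase adds only to Priya's holdings (Cobalt's stake shrinks), so Priya is the only person who could newly come to control Kestrel.
Priya holds 55% of Corven, so Priya controls Corven.
Priya holds 84% of Tessera, so Priya controls Tessera.
Corven and Priya together hold 58% + 36% = 94% of Greywick, so Priya controls Greywick.
Neither Priya nor any entity Priya controls holds any voting interest in Kestrel.
So before the transaction, Priya does not control Kestrel.
After the purchase, Priya holds 47% of Kestrel directly, and Cobalt's stake falls to 32%.
Priya holds 47% of Kestrel, so Priya controls Kestrel.
Priya did not control Kestrel before and does after, so the clause is triggered.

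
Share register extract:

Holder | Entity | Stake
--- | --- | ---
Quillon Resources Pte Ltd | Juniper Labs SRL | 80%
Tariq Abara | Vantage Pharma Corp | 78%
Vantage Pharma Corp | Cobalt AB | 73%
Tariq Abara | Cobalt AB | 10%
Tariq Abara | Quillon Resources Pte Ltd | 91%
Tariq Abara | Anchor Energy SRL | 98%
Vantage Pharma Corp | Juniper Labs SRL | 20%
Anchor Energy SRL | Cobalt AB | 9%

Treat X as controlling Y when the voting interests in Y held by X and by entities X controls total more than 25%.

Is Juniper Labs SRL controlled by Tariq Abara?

Tariq holds 91% of Quillon, so Tariq controls Quillon.
Tariq holds 78% of Vantage, so Tariq controls Vantage.
Vantage and Quillon together hold 20% + 80% = 100% of Juniper, so Tariq controls Juniper.

Yes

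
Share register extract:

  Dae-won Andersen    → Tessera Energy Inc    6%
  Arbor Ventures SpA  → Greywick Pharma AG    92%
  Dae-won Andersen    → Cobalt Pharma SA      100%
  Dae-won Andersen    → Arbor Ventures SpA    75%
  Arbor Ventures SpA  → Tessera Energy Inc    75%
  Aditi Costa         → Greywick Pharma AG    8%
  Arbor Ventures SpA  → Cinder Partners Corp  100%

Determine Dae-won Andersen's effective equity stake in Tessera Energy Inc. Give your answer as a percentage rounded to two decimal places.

62.25%

Dae-won reaches Tessera along 2 paths.
Direct stake: 6% = 6%.
Via Arbor: 75% × 75% = 56.25%.
Total: 6% + 56.25% = 62.25%.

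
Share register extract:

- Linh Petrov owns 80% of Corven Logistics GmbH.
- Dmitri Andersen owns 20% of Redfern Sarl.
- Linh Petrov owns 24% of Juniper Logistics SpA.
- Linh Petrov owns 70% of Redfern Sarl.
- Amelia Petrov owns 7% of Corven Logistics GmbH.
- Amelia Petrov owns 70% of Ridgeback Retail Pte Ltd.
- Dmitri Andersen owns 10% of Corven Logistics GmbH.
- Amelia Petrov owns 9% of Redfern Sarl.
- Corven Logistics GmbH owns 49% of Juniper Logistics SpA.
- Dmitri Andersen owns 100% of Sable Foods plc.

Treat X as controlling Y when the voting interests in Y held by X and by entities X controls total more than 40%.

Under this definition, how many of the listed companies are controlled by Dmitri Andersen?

Dmitri holds 100% of Sable, so Dmitri controls Sable.
No other company's threshold is met.
Dmitri controls 1 company.

1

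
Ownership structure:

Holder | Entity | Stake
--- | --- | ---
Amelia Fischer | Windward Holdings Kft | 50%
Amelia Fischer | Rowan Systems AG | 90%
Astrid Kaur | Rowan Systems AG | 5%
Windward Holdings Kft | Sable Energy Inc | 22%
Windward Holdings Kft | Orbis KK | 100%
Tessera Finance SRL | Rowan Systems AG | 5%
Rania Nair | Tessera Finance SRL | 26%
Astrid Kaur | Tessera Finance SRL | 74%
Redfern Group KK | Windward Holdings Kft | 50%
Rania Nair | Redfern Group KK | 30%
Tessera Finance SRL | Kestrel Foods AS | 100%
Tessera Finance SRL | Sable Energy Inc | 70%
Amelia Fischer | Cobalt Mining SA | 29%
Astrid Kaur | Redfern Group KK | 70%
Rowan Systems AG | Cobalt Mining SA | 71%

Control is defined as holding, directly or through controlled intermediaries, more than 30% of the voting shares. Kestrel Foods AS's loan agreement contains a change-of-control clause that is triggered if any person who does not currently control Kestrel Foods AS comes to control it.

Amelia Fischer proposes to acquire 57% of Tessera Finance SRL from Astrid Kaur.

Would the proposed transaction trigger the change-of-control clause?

Yes

The purchase adds only to Amelia's holdings (Astrid's stake shrinks), so Amelia is the only person who could newly come to control Kestrel.
Amelia holds 50% of Windward, so Amelia controls Windward.
Windward holds 100% of Orbis, so Amelia controls Orbis.
Amelia holds 90% of Rowan, so Amelia controls Rowan.
Amelia and Rowan together hold 29% + 71% = 100% of Cobalt, so Amelia controls Cobalt.
Neither Amelia nor any entity Amelia controls holds any voting interest in Kestrel.
So before the transaction, Amelia does not control Kestrel.
After the purchase, Amelia holds 57% of Tessera directly, and Astrid's stake falls to 17%.
Amelia holds 57% of Tessera, so Amelia controls Tessera.
Tessera holds 100% of Kestrel, so Amelia controls Kestrel.
Amelia did not control Kestrel before and does after, so the clause is triggered.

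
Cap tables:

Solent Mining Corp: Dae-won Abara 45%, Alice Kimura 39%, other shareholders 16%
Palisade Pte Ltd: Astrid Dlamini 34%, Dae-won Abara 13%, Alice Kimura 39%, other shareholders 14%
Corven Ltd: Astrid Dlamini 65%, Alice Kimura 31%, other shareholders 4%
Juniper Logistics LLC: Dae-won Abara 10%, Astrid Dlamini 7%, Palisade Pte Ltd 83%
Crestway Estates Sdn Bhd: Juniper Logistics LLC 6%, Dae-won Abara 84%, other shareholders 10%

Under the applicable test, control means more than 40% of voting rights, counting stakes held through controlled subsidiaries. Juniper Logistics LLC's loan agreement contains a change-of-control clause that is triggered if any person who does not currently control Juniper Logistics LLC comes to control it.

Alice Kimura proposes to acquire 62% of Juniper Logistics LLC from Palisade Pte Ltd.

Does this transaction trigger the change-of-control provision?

Yes

The purchase adds only to Alice's holdings (Palisade's stake shrinks), so Alice is the only person who could newly come to control Juniper.
Alice's largest direct stake is 39% in Solent, which does not meet the threshold, so Alice controls no company.
Neither Alice nor any entity Alice controls holds any voting interest in Juniper.
So before the transaction, Alice does not control Juniper.
After the purchase, Alice holds 62% of Juniper directly, and Palisade's stake falls to 21%.
Alice holds 62% of Juniper, so Alice controls Juniper.
Alice did not control Juniper before and does after, so the clause is triggered.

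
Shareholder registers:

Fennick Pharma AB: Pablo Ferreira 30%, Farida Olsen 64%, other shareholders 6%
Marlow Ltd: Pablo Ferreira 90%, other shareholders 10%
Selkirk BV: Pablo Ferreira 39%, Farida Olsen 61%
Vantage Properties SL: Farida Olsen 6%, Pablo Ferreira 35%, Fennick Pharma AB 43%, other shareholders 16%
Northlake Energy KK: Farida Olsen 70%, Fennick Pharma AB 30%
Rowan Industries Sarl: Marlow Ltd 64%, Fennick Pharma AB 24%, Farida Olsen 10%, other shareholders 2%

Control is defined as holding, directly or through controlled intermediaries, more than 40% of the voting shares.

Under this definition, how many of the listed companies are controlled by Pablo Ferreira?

Pablo holds 90% of Marlow, so Pablo controls Marlow.
Marlow holds 64% of Rowan, so Pablo controls Rowan.
No other company's threshold is met.
Pablo controls 2 companies.

2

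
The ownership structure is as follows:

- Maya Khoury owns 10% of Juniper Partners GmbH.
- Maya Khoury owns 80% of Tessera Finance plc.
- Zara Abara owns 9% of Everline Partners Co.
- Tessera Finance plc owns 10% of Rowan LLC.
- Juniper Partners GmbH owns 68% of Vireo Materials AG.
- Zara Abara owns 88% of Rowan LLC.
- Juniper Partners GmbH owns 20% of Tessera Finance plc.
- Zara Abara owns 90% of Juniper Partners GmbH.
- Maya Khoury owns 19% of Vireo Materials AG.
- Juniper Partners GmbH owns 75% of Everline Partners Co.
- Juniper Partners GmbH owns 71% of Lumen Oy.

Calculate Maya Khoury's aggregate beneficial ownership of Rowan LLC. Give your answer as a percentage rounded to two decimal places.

8.20%

Maya reaches Rowan along 2 paths.
Via Tessera: 80% × 10% = 8%.
Via Juniper → Tessera: 10% × 20% × 10% = 0.2%.
Total: 8% + 0.2% = 8.2%.
Rounded: 8.20%.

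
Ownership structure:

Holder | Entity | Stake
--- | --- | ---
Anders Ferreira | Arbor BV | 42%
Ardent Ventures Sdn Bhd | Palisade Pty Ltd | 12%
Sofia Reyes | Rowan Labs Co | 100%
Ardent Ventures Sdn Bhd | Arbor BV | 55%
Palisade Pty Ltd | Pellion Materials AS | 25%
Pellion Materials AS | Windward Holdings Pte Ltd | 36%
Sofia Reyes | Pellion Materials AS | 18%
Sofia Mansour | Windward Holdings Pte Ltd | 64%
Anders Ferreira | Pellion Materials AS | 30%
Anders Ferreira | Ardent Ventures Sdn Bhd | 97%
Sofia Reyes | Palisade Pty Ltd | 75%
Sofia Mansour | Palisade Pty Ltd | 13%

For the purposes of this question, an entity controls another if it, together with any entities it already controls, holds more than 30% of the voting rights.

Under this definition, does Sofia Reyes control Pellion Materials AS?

Yes

Sofia Reyes holds 75% of Palisade, so Sofia Reyes controls Palisade.
Palisade and Sofia Reyes together hold 25% + 18% = 43% of Pellion, so Sofia Reyes controls Pellion.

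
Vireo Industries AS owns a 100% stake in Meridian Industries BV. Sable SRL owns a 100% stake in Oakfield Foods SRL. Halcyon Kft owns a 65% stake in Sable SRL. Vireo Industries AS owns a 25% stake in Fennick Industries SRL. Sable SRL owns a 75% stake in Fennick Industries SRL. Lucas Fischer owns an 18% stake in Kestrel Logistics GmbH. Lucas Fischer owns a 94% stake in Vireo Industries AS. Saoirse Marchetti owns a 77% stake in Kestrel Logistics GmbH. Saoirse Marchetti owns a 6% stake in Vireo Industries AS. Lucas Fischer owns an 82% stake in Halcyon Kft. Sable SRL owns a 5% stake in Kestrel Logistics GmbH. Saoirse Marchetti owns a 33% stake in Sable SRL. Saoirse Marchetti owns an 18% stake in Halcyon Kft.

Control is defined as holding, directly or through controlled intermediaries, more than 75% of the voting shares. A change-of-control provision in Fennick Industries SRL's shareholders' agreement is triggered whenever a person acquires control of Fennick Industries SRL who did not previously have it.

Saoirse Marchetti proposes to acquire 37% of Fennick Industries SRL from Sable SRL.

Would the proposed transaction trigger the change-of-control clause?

The purchase adds only to Saoirse's holdings (Sable's stake shrinks), so Saoirse is the only person who could newly come to control Fennick.
Saoirse holds 77% of Kestrel, so Saoirse controls Kestrel.
Neither Saoirse nor any entity Saoirse controls holds any voting interest in Fennick.
So before the transaction, Saoirse does not control Fennick.
After the purchase, Saoirse holds 37% of Fennick directly, and Sable's stake falls to 38%.
After the transaction, Saoirse's side holds 37% of Fennick, not > 75%, so Saoirse still does not control Fennick.
No new person acquires control, so the clause is not triggered.

No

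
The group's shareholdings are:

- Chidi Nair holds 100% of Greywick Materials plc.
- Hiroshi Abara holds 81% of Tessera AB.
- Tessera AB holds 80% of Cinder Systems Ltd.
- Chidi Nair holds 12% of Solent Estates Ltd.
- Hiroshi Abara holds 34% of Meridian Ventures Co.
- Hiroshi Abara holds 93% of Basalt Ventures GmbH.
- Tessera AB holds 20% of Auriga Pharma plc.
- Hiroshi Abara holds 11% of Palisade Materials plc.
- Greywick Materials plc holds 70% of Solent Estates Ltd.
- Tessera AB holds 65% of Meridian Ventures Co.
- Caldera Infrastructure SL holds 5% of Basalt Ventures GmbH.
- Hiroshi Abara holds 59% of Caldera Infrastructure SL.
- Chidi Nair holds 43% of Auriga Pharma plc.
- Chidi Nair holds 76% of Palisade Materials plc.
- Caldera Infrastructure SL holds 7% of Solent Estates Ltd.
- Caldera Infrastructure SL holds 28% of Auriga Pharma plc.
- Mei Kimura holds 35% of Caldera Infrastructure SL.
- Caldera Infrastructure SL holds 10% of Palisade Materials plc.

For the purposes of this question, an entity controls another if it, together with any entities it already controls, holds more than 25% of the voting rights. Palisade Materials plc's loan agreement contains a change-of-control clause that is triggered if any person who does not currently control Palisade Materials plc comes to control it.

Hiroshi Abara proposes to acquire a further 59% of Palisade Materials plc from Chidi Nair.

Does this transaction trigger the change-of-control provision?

The purchase adds only to Hiroshi's holdings (Chidi's stake shrinks), so Hiroshi is the only person who could newly come to control Palisade.
Hiroshi holds 81% of Tessera, so Hiroshi controls Tessera.
Hiroshi holds 59% of Caldera, so Hiroshi controls Caldera.
Tessera and Caldera together hold 20% + 28% = 48% of Auriga, so Hiroshi controls Auriga.
Caldera and Hiroshi together hold 5% + 93% = 98% of Basalt, so Hiroshi controls Basalt.
Tessera holds 80% of Cinder, so Hiroshi controls Cinder.
Tessera and Hiroshi together hold 65% + 34% = 99% of Meridian, so Hiroshi controls Meridian.
In Palisade, Hiroshi's side holds only 10% + 11% = 21%, not > 25%.
So before the transaction, Hiroshi does not control Palisade.
After the purchase, Hiroshi's direct stake in Palisade rises to 11% + 59% = 70%, and Chidi's stake falls to 17%.
Caldera and Hiroshi together hold 10% + 70% = 80% of Palisade, so Hiroshi controls Palisade.
Hiroshi did not control Palisade before and does after, so the clause is triggered.

Yes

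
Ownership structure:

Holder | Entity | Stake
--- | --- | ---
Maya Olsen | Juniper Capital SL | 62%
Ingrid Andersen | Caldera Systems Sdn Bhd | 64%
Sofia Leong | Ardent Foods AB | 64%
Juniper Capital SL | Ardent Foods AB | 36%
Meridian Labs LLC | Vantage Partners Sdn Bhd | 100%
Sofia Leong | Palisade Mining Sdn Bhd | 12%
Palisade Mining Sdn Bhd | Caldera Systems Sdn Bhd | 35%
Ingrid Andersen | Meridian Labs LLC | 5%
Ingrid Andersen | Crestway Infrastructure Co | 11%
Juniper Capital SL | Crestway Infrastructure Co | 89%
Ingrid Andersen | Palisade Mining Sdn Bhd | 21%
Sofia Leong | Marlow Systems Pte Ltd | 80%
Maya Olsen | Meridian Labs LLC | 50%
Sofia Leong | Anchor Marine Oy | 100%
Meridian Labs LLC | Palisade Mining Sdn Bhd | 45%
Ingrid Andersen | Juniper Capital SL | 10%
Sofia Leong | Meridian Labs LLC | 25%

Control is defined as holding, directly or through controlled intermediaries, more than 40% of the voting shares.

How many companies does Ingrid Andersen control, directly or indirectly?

Ingrid holds 64% of Caldera, so Ingrid controls Caldera.
No other company's threshold is met.
Ingrid controls 1 company.

1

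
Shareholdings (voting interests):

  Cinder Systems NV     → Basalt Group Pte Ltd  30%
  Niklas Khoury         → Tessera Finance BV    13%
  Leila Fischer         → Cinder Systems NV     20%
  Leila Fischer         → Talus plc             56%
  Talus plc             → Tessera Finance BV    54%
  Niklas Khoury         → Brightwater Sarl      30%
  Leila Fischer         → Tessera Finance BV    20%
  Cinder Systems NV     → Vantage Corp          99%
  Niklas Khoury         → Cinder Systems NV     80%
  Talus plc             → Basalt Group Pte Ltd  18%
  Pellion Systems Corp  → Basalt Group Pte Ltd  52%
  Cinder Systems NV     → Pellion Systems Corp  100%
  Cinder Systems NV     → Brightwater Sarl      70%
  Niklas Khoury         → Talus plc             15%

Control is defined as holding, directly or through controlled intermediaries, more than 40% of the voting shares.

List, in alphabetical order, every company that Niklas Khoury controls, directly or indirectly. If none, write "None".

Basalt Group Pte Ltd, Brightwater Sarl, Cinder Systems NV, Pellion Systems Corp, Vantage Corp

Niklas holds 80% of Cinder, so Niklas controls Cinder.
Cinder holds 100% of Pellion, so Niklas controls Pellion.
Pellion and Cinder together hold 52% + 30% = 82% of Basalt, so Niklas controls Basalt.
Cinder and Niklas together hold 70% + 30% = 100% of Brightwater, so Niklas controls Brightwater.
Cinder holds 99% of Vantage, so Niklas controls Vantage.
No other company's threshold is met.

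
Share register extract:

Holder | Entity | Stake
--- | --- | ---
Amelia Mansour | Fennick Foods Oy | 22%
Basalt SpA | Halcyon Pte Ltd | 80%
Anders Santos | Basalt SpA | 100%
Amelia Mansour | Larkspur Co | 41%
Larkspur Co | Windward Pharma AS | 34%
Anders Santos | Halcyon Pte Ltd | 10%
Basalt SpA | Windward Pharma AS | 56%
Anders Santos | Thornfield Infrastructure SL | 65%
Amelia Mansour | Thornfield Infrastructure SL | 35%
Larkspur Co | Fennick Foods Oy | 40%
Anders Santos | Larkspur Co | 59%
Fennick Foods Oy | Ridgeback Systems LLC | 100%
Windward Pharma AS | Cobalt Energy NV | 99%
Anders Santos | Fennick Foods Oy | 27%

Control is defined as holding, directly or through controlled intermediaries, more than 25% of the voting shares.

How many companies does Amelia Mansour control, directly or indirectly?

Amelia holds 35% of Thornfield, so Amelia controls Thornfield.
Amelia holds 41% of Larkspur, so Amelia controls Larkspur.
Larkspur and Amelia together hold 40% + 22% = 62% of Fennick, so Amelia controls Fennick.
Larkspur holds 34% of Windward, so Amelia controls Windward.
Windward holds 99% of Cobalt, so Amelia controls Cobalt.
Fennick holds 100% of Ridgeback, so Amelia controls Ridgeback.
No other company's threshold is met.
Amelia controls 6 companies.

6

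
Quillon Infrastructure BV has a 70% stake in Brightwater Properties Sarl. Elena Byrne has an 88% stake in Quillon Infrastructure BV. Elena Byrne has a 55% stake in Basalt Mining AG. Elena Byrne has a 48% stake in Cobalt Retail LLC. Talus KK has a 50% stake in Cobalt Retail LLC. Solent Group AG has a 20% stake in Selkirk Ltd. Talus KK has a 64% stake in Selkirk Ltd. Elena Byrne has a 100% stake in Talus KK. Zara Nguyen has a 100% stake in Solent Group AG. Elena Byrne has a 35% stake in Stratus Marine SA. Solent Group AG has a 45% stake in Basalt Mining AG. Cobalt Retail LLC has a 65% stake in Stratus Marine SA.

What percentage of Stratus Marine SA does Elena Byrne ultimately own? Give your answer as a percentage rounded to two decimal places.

Elena reaches Stratus along 3 paths.
Via Cobalt: 48% × 65% = 31.2%.
Via Talus → Cobalt: 100% × 50% × 65% = 32.5%.
Direct stake: 35% = 35%.
Total: 31.2% + 32.5% + 35% = 98.7%.
Rounded: 98.70%.

98.70%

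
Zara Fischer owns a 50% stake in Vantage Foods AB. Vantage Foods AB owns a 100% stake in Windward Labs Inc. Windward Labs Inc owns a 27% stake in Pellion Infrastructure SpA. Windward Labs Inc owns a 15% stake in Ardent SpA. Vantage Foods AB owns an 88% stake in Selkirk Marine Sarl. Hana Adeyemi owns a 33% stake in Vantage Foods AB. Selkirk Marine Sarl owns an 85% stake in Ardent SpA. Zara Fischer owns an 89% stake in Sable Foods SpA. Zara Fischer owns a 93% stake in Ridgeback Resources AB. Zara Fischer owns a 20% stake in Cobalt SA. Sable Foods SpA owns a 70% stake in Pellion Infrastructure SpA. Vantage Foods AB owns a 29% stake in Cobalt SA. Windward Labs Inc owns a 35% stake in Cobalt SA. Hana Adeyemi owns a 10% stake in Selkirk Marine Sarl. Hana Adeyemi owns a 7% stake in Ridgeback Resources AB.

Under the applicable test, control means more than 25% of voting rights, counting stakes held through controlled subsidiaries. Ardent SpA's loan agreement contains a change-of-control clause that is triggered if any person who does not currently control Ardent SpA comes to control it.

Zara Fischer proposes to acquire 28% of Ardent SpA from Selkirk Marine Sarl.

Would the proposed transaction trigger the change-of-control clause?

The purchase adds only to Zara's holdings (Selkirk's stake shrinks), so Zara is the only person who could newly come to control Ardent.
Zara holds 50% of Vantage, so Zara controls Vantage.
Vantage holds 88% of Selkirk, so Zara controls Selkirk.
Vantage holds 100% of Windward, so Zara controls Windward.
Windward and Selkirk together hold 15% + 85% = 100% of Ardent, so Zara controls Ardent.
So Zara already controls Ardent before the transaction.
After the purchase, Zara holds 28% of Ardent directly, and Selkirk's stake falls to 57%.
Zara controlled Ardent already, so this is not a new person acquiring control; every other person's position is unchanged or reduced.
No new person acquires control, so the clause is not triggered.

No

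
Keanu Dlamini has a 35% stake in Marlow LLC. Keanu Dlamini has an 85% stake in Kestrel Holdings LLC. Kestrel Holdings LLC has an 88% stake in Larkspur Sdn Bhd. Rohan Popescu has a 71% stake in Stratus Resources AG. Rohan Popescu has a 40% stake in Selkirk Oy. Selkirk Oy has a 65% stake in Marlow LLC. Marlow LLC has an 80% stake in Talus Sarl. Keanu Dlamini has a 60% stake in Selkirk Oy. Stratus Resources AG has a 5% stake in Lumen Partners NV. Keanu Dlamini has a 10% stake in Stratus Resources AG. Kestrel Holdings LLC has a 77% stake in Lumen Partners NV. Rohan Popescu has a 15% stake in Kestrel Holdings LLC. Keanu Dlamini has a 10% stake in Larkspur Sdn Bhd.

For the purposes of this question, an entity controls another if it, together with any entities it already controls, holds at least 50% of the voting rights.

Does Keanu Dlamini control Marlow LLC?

Keanu holds 60% of Selkirk, so Keanu controls Selkirk.
Keanu and Selkirk together hold 35% + 65% = 100% of Marlow, so Keanu controls Marlow.

Yes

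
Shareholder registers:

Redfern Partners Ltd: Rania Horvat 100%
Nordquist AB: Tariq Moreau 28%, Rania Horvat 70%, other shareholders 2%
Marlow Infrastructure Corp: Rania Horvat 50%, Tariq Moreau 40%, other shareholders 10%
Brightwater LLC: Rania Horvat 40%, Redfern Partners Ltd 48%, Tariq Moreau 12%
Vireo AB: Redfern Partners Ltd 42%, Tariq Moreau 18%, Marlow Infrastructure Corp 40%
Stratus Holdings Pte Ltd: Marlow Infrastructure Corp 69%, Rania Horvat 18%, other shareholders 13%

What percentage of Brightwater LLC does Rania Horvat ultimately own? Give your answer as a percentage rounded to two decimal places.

Rania reaches Brightwater along 2 paths.
Direct stake: 40% = 40%.
Via Redfern: 100% × 48% = 48%.
Total: 40% + 48% = 88%.
Rounded: 88.00%.

88.00%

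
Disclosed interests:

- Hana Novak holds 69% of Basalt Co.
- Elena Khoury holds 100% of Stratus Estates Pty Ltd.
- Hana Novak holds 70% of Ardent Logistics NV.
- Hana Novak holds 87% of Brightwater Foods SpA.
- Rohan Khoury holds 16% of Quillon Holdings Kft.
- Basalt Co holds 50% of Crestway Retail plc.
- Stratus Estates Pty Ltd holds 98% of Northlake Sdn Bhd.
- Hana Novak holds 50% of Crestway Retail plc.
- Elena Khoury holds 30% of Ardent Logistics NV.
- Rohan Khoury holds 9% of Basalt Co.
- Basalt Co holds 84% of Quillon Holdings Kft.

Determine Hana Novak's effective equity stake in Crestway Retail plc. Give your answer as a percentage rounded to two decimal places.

Hana reaches Crestway along 2 paths.
Direct stake: 50% = 50%.
Via Basalt: 69% × 50% = 34.5%.
Total: 50% + 34.5% = 84.5%.
Rounded: 84.50%.

84.50%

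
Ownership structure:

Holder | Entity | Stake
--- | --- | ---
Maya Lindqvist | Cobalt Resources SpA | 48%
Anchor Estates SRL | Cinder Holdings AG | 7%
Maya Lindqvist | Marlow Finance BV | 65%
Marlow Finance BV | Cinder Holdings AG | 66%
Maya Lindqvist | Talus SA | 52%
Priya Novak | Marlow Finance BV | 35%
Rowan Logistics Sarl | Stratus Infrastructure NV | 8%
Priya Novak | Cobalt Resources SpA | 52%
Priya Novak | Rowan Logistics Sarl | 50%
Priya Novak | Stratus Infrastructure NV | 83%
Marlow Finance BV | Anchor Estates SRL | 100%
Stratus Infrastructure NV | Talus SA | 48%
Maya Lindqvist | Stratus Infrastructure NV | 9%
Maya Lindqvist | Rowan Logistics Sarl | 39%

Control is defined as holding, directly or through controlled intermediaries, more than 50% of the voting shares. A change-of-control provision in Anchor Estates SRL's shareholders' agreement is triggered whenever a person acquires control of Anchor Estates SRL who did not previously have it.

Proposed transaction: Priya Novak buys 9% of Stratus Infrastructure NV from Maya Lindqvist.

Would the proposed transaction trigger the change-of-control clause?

No

The purchase adds only to Priya's holdings (Maya's stake shrinks), so Priya is the only person who could newly come to control Anchor.
Priya holds 83% of Stratus, so Priya controls Stratus.
Priya holds 52% of Cobalt, so Priya controls Cobalt.
Neither Priya nor any entity Priya controls holds any voting interest in Anchor.
So before the transaction, Priya does not control Anchor.
After the purchase, Priya's direct stake in Stratus rises to 83% + 9% = 92%, and Maya's stake falls to 0%.
Priya holds 92% of Stratus, so Priya controls Stratus.
After the transaction, neither Priya nor any entity Priya controls holds a voting interest in Anchor, so Priya still does not control it.
No new person acquires control, so the clause is not triggered.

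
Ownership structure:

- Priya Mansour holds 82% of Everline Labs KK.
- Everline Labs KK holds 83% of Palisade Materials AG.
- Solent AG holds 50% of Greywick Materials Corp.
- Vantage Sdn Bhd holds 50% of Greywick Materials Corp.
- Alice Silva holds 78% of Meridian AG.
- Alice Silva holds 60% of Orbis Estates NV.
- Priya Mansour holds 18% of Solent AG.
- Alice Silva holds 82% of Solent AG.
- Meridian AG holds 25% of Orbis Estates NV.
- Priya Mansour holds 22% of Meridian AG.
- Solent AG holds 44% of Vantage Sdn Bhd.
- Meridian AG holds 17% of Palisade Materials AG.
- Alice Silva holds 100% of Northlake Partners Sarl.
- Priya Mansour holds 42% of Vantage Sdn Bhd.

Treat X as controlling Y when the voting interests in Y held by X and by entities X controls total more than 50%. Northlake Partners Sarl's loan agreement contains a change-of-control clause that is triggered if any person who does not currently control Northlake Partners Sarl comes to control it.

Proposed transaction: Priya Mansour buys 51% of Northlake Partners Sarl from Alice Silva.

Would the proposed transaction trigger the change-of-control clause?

Yes

The purchase adds only to Priya's holdings (Alice's stake shrinks), so Priya is the only person who could newly come to control Northlake.
Priya holds 82% of Everline, so Priya controls Everline.
Everline holds 83% of Palisade, so Priya controls Palisade.
Neither Priya nor any entity Priya controls holds any voting interest in Northlake.
So before the transaction, Priya does not control Northlake.
After the purchase, Priya holds 51% of Northlake directly, and Alice's stake falls to 49%.
Priya holds 51% of Northlake, so Priya controls Northlake.
Priya did not control Northlake before and does after, so the clause is triggered.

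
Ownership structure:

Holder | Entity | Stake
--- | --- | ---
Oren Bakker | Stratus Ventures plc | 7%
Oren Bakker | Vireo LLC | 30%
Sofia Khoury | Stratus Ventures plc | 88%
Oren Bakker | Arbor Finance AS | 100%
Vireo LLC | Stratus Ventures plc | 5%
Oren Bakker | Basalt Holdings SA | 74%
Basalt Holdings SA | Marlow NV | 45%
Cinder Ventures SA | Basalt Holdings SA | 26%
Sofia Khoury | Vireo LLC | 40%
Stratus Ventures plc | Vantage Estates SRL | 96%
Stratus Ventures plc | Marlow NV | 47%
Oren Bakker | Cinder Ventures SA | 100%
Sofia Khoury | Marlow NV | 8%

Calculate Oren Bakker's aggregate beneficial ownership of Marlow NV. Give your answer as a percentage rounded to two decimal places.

49.00%

Oren reaches Marlow along 4 paths.
Via Vireo → Stratus: 30% × 5% × 47% = 0.705%.
Via Stratus: 7% × 47% = 3.29%.
Via Cinder → Basalt: 100% × 26% × 45% = 11.7%.
Via Basalt: 74% × 45% = 33.3%.
Total: 0.705% + 3.29% + 11.7% + 33.3% = 48.995%.
Rounded: 49.00%.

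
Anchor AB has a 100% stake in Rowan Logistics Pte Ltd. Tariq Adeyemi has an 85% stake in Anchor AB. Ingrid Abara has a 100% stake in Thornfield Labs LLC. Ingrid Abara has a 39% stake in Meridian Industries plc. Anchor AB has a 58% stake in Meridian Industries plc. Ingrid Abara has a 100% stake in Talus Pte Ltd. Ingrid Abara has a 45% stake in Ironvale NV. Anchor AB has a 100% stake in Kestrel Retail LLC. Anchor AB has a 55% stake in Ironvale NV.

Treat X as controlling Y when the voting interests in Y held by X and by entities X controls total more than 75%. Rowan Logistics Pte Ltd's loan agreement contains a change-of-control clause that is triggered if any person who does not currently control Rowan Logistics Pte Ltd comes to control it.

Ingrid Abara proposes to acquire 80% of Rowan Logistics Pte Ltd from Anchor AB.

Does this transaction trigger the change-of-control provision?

Yes

The purchase adds only to Ingrid's holdings (Anchor's stake shrinks), so Ingrid is the only person who could newly come to control Rowan.
Ingrid holds 100% of Talus, so Ingrid controls Talus.
Ingrid holds 100% of Thornfield, so Ingrid controls Thornfield.
Neither Ingrid nor any entity Ingrid controls holds any voting interest in Rowan.
So before the transaction, Ingrid does not control Rowan.
After the purchase, Ingrid holds 80% of Rowan directly, and Anchor's stake falls to 20%.
Ingrid holds 80% of Rowan, so Ingrid controls Rowan.
Ingrid did not control Rowan before and does after, so the clause is triggered.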